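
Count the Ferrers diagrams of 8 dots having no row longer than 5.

18

The partitions of 8 that satisfy the conditions:
3, 5
1, 2, 5
1, 1, 1, 5
4, 4
1, 3, 4
2, 2, 4
1, 1, 2, 4
1, 1, 1, 1, 4
2, 3, 3
1, 1, 3, 3
1, 2, 2, 3
1, 1, 1, 2, 3
1, 1, 1, 1, 1, 3
2, 2, 2, 2
1, 1, 2, 2, 2
1, 1, 1, 1, 2, 2
1, 1, 1, 1, 1, 1, 2
1, 1, 1, 1, 1, 1, 1, 1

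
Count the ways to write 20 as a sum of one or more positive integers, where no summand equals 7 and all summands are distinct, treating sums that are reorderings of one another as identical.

50

There are too many to list fully; the first 12 (by largest part) are:
20
1,19
2,18
3,17
1,2,17
4,16
1,3,16
5,15
1,4,15
2,3,15
6,14
1,5,14
…and 38 more, for 50 total.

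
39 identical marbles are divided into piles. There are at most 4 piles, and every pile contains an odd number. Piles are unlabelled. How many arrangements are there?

38

There are too many to list fully; the first 12 (by largest part) are:
39
37, 1, 1
35, 3, 1
33, 5, 1
33, 3, 3
31, 7, 1
31, 5, 3
29, 9, 1
29, 7, 3
29, 5, 5
27, 11, 1
27, 9, 3
…and 26 more, for 38 total.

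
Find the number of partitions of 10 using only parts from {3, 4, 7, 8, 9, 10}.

Enumerating:
10
7, 3
4, 3, 3
That's 3 in total.

3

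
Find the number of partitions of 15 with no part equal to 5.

134

Enumerating by decreasing first part gives 134 partitions in all.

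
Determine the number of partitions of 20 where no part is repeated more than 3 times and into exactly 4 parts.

There are too many to list fully; the first 12 (by largest part) are:
17, 1, 1, 1
16, 2, 1, 1
15, 3, 1, 1
15, 2, 2, 1
14, 4, 1, 1
14, 3, 2, 1
14, 2, 2, 2
13, 5, 1, 1
13, 4, 2, 1
13, 3, 3, 1
13, 3, 2, 2
12, 6, 1, 1
…and 51 more, for 63 total.

63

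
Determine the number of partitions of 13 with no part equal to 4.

71

Systematic enumeration (by largest part, then next-largest, …) yields 71.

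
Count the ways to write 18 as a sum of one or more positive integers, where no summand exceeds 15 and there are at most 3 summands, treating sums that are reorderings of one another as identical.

33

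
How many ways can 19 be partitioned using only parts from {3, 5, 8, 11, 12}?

5

Enumerating:
11,8
11,5,3
8,8,3
8,5,3,3
5,5,3,3,3
Counting gives 5.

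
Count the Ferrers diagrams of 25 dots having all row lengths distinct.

There are 142 such partitions.

142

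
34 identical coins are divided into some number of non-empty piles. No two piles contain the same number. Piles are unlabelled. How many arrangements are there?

512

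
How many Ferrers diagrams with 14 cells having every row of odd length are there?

22

Enumerating:
13, 1
11, 3
11, 1, 1, 1
9, 5
9, 3, 1, 1
9, 1, 1, 1, 1, 1
7, 7
7, 5, 1, 1
7, 3, 3, 1
7, 3, 1, 1, 1, 1
7, 1, 1, 1, 1, 1, 1, 1
5, 5, 3, 1
5, 5, 1, 1, 1, 1
5, 3, 3, 3
5, 3, 3, 1, 1, 1
5, 3, 1, 1, 1, 1, 1, 1
5, 1, 1, 1, 1, 1, 1, 1, 1, 1
3, 3, 3, 3, 1, 1
3, 3, 3, 1, 1, 1, 1, 1
3, 3, 1, 1, 1, 1, 1, 1, 1, 1
3, 1, 1, 1, 1, 1, 1, 1, 1, 1, 1, 1
1, 1, 1, 1, 1, 1, 1, 1, 1, 1, 1, 1, 1, 1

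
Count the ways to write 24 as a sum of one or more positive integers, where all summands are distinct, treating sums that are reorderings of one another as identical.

122

Direct enumeration gives 122 partitions.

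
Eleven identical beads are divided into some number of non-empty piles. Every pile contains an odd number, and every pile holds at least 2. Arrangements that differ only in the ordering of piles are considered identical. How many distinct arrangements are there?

2

Enumerating:
11
5 + 3 + 3
Counting gives 2.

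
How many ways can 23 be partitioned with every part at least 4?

There are too many to list fully; the first 12 (by largest part) are:
23
4, 19
5, 18
6, 17
7, 16
8, 15
4, 4, 15
9, 14
4, 5, 14
10, 13
4, 6, 13
5, 5, 13
…and 27 more, for 39 total.

39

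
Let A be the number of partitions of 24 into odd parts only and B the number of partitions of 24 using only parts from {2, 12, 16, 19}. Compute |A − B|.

118

Partitions of 24 into odd parts only: 122.
Partitions of 24 using only parts from {2, 12, 16, 19}: 4.
|122 − 4| = 118.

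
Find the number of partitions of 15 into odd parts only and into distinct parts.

4

The partitions of 15 that satisfy the conditions:
15
11+3+1
9+5+1
7+5+3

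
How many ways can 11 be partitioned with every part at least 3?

6

They are:
11
3 + 8
4 + 7
5 + 6
3 + 3 + 5
3 + 4 + 4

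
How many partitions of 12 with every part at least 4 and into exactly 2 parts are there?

The partitions of 12 that satisfy the conditions:
8,4
7,5
6,6

3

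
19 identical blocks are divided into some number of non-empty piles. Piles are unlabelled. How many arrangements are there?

490

Counting exhaustively, 490 partitions satisfy the conditions.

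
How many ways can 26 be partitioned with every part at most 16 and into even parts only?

A full systematic count gives 89.

89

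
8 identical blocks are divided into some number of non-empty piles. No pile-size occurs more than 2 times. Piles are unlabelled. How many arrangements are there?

They are:
8
7, 1
6, 2
6, 1, 1
5, 3
5, 2, 1
4, 4
4, 3, 1
4, 2, 2
4, 2, 1, 1
3, 3, 2
3, 3, 1, 1
3, 2, 2, 1
That's 13 in total.

13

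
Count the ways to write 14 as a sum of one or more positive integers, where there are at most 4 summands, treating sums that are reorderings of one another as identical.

There are too many to list fully; the first 12 (by largest part) are:
14
13,1
12,2
12,1,1
11,3
11,2,1
11,1,1,1
10,4
10,3,1
10,2,2
10,2,1,1
9,5
…and 35 more, for 47 total.

47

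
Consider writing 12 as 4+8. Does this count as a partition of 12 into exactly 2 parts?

Yes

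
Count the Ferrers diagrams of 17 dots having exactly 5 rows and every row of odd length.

They are:
13 + 1 + 1 + 1 + 1
11 + 3 + 1 + 1 + 1
9 + 5 + 1 + 1 + 1
9 + 3 + 3 + 1 + 1
7 + 7 + 1 + 1 + 1
7 + 5 + 3 + 1 + 1
7 + 3 + 3 + 3 + 1
5 + 5 + 5 + 1 + 1
5 + 5 + 3 + 3 + 1
5 + 3 + 3 + 3 + 3

10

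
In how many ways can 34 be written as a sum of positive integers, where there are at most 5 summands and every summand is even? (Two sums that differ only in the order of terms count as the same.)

Counting exhaustively, 119 partitions satisfy the conditions.

119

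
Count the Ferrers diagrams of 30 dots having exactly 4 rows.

206

There are 206 such partitions.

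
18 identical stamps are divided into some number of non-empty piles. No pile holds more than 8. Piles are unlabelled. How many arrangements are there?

A full systematic count gives 288.

288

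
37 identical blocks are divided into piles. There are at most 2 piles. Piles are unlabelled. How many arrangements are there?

19

Enumerating:
37
1,36
2,35
3,34
4,33
5,32
6,31
7,30
8,29
9,28
10,27
11,26
12,25
13,24
14,23
15,22
16,21
17,20
18,19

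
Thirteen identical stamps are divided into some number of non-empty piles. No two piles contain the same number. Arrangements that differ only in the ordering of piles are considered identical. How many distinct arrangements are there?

18

They are:
13
12 + 1
11 + 2
10 + 3
10 + 2 + 1
9 + 4
9 + 3 + 1
8 + 5
8 + 4 + 1
8 + 3 + 2
7 + 6
7 + 5 + 1
7 + 4 + 2
7 + 3 + 2 + 1
6 + 5 + 2
6 + 4 + 3
6 + 4 + 2 + 1
5 + 4 + 3 + 1
That's 18 in total.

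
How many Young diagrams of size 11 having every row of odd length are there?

12

Enumerating:
11
9+1+1
7+3+1
7+1+1+1+1
5+5+1
5+3+3
5+3+1+1+1
5+1+1+1+1+1+1
3+3+3+1+1
3+3+1+1+1+1+1
3+1+1+1+1+1+1+1+1
1+1+1+1+1+1+1+1+1+1+1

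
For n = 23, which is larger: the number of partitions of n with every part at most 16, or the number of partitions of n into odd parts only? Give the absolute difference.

1121

Partitions of 23 with every part at most 16: 1225.
Partitions of 23 into odd parts only: 104.
|1225 − 104| = 1121.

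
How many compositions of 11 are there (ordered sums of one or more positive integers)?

1024

There are 10 gaps and each independently is a cut or not, giving 2^10 = 1024.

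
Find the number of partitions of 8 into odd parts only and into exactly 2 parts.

2

The partitions of 8 that satisfy the conditions:
7, 1
5, 3
Counting gives 2.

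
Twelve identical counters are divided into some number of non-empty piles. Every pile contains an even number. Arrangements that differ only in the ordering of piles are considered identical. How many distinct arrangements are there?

Enumerating:
12
10, 2
8, 4
8, 2, 2
6, 6
6, 4, 2
6, 2, 2, 2
4, 4, 4
4, 4, 2, 2
4, 2, 2, 2, 2
2, 2, 2, 2, 2, 2
That's 11 in total.

11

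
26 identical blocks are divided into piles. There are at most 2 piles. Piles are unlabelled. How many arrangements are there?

14

They are:
26
25+1
24+2
23+3
22+4
21+5
20+6
19+7
18+8
17+9
16+10
15+11
14+12
13+13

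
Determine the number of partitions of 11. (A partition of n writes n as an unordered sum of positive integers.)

A partial list (first 12 by largest part):
11
1, 10
2, 9
1, 1, 9
3, 8
1, 2, 8
1, 1, 1, 8
4, 7
1, 3, 7
2, 2, 7
1, 1, 2, 7
1, 1, 1, 1, 7
…and 44 more, for 56 total.

56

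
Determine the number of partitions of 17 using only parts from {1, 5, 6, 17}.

Listing the qualifying partitions of 17:
17
6,6,5
6,6,1,1,1,1,1
6,5,5,1
6,5,1,1,1,1,1,1
6,1,1,1,1,1,1,1,1,1,1,1
5,5,5,1,1
5,5,1,1,1,1,1,1,1
5,1,1,1,1,1,1,1,1,1,1,1,1
1,1,1,1,1,1,1,1,1,1,1,1,1,1,1,1,1

10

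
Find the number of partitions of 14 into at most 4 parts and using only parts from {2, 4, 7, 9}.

2

Listing the qualifying partitions of 14:
7,7
4,4,4,2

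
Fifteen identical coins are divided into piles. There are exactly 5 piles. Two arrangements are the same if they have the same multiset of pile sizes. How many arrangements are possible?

A partial list (first 12 by largest part):
11, 1, 1, 1, 1
10, 2, 1, 1, 1
9, 3, 1, 1, 1
9, 2, 2, 1, 1
8, 4, 1, 1, 1
8, 3, 2, 1, 1
8, 2, 2, 2, 1
7, 5, 1, 1, 1
7, 4, 2, 1, 1
7, 3, 3, 1, 1
7, 3, 2, 2, 1
7, 2, 2, 2, 2
…and 18 more, for 30 total.

30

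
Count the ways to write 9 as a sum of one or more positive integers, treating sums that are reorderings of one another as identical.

There are too many to list fully; the first 12 (by largest part) are:
9
8+1
7+2
7+1+1
6+3
6+2+1
6+1+1+1
5+4
5+3+1
5+2+2
5+2+1+1
5+1+1+1+1
…and 18 more, for 30 total.

30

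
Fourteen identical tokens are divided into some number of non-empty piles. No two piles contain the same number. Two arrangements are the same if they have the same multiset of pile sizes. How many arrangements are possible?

The partitions of 14 that satisfy the conditions:
14
13 + 1
12 + 2
11 + 3
11 + 2 + 1
10 + 4
10 + 3 + 1
9 + 5
9 + 4 + 1
9 + 3 + 2
8 + 6
8 + 5 + 1
8 + 4 + 2
8 + 3 + 2 + 1
7 + 6 + 1
7 + 5 + 2
7 + 4 + 3
7 + 4 + 2 + 1
6 + 5 + 3
6 + 5 + 2 + 1
6 + 4 + 3 + 1
5 + 4 + 3 + 2

22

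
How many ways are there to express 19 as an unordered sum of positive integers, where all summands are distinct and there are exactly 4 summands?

18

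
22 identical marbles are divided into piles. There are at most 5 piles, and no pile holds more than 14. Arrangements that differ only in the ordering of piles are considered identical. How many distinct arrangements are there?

217

There are 217 such partitions.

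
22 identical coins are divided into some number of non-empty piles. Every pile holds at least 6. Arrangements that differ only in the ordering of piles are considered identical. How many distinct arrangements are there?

11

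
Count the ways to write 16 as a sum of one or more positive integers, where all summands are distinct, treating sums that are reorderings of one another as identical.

There are too many to list fully; the first 12 (by largest part) are:
16
1 + 15
2 + 14
3 + 13
1 + 2 + 13
4 + 12
1 + 3 + 12
5 + 11
1 + 4 + 11
2 + 3 + 11
6 + 10
1 + 5 + 10
…and 20 more, for 32 total.

32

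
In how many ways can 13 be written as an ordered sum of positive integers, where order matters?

Each of the 12 gaps between 13 units is either a break or not: 2^12 = 4096.

4096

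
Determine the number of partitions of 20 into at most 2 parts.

Enumerating:
20
19 + 1
18 + 2
17 + 3
16 + 4
15 + 5
14 + 6
13 + 7
12 + 8
11 + 9
10 + 10
Counting gives 11.

11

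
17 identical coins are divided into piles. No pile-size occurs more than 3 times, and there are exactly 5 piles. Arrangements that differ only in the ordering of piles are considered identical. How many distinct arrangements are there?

A partial list (first 12 by largest part):
12, 2, 1, 1, 1
11, 3, 1, 1, 1
11, 2, 2, 1, 1
10, 4, 1, 1, 1
10, 3, 2, 1, 1
10, 2, 2, 2, 1
9, 5, 1, 1, 1
9, 4, 2, 1, 1
9, 3, 3, 1, 1
9, 3, 2, 2, 1
8, 6, 1, 1, 1
8, 5, 2, 1, 1
…and 31 more, for 43 total.

43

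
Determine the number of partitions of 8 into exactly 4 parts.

They are:
5,1,1,1
4,2,1,1
3,3,1,1
3,2,2,1
2,2,2,2

5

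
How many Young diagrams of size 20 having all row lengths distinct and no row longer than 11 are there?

A partial list (first 12 by largest part):
11+9
11+8+1
11+7+2
11+6+3
11+6+2+1
11+5+4
11+5+3+1
11+4+3+2
10+9+1
10+8+2
10+7+3
10+7+2+1
…and 27 more, for 39 total.

39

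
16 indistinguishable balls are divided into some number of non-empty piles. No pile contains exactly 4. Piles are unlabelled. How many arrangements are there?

154

Direct enumeration gives 154 partitions.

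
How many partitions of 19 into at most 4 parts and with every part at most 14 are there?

83

Systematic enumeration (by largest part, then next-largest, …) yields 83.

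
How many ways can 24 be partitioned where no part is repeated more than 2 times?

431

There are 431 such partitions.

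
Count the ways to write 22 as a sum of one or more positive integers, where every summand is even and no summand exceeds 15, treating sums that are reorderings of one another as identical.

49

There are too many to list fully; the first 12 (by largest part) are:
14 + 8
14 + 6 + 2
14 + 4 + 4
14 + 4 + 2 + 2
14 + 2 + 2 + 2 + 2
12 + 10
12 + 8 + 2
12 + 6 + 4
12 + 6 + 2 + 2
12 + 4 + 4 + 2
12 + 4 + 2 + 2 + 2
12 + 2 + 2 + 2 + 2 + 2
…and 37 more, for 49 total.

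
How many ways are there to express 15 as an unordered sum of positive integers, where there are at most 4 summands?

There are too many to list fully; the first 12 (by largest part) are:
15
14, 1
13, 2
13, 1, 1
12, 3
12, 2, 1
12, 1, 1, 1
11, 4
11, 3, 1
11, 2, 2
11, 2, 1, 1
10, 5
…and 42 more, for 54 total.

54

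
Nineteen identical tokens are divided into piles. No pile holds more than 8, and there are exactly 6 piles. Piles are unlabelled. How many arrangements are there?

A partial list (first 12 by largest part):
8 + 7 + 1 + 1 + 1 + 1
8 + 6 + 2 + 1 + 1 + 1
8 + 5 + 3 + 1 + 1 + 1
8 + 5 + 2 + 2 + 1 + 1
8 + 4 + 4 + 1 + 1 + 1
8 + 4 + 3 + 2 + 1 + 1
8 + 4 + 2 + 2 + 2 + 1
8 + 3 + 3 + 3 + 1 + 1
8 + 3 + 3 + 2 + 2 + 1
8 + 3 + 2 + 2 + 2 + 2
7 + 7 + 2 + 1 + 1 + 1
7 + 6 + 3 + 1 + 1 + 1
…and 40 more, for 52 total.

52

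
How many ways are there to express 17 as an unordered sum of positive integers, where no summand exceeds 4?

72

Counting exhaustively, 72 partitions satisfy the conditions.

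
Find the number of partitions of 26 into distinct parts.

A full systematic count gives 165.

165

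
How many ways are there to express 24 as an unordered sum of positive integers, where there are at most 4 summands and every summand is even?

34

A partial list (first 12 by largest part):
24
22 + 2
20 + 4
20 + 2 + 2
18 + 6
18 + 4 + 2
18 + 2 + 2 + 2
16 + 8
16 + 6 + 2
16 + 4 + 4
16 + 4 + 2 + 2
14 + 10
…and 22 more, for 34 total.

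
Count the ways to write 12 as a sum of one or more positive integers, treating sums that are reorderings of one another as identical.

77

Systematic enumeration (by largest part, then next-largest, …) yields 77.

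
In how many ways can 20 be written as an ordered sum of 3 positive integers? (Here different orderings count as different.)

Equivalently, choose which 2 of the 19 gaps become plus signs: C(19,2) = 171.

171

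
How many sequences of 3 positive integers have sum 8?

Equivalently, choose which 2 of the 7 gaps become plus signs: C(7,2) = 21.

21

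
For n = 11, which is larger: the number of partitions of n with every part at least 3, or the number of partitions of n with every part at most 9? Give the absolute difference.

Partitions of 11 with every part at least 3: 6.
Partitions of 11 with every part at most 9: 54.
|6 − 54| = 48.

48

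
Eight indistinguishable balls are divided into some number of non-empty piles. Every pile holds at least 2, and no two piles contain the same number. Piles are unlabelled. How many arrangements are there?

The partitions of 8 that satisfy the conditions:
8
6 + 2
5 + 3
That's 3 in total.

3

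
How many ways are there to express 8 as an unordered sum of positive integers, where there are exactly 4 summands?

The partitions of 8 that satisfy the conditions:
1,1,1,5
1,1,2,4
1,1,3,3
1,2,2,3
2,2,2,2

5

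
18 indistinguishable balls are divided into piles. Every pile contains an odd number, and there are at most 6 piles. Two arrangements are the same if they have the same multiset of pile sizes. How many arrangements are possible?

27

There are too many to list fully; the first 12 (by largest part) are:
17,1
15,3
15,1,1,1
13,5
13,3,1,1
13,1,1,1,1,1
11,7
11,5,1,1
11,3,3,1
11,3,1,1,1,1
9,9
9,7,1,1
…and 15 more, for 27 total.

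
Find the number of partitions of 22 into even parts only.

56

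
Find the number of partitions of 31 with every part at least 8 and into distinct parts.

13

The partitions of 31 that satisfy the conditions:
31
8,23
9,22
10,21
11,20
12,19
13,18
14,17
15,16
8,9,14
8,10,13
8,11,12
9,10,12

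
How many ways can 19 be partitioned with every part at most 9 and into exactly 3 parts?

10

The partitions of 19 that satisfy the conditions:
9,9,1
9,8,2
9,7,3
9,6,4
9,5,5
8,8,3
8,7,4
8,6,5
7,7,5
7,6,6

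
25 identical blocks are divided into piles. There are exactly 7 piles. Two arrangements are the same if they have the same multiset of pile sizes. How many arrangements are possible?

Enumerating by decreasing first part gives 248 partitions in all.

248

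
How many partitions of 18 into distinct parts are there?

46

A partial list (first 12 by largest part):
18
17, 1
16, 2
15, 3
15, 2, 1
14, 4
14, 3, 1
13, 5
13, 4, 1
13, 3, 2
12, 6
12, 5, 1
…and 34 more, for 46 total.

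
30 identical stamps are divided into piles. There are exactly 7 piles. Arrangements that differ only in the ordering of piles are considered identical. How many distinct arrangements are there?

618

A full systematic count gives 618.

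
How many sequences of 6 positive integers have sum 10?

By stars and bars with positive parts, the count is C(9,5) = 126.

126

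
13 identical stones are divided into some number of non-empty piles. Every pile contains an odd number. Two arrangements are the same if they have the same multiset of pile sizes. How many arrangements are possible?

18

Enumerating:
13
11, 1, 1
9, 3, 1
9, 1, 1, 1, 1
7, 5, 1
7, 3, 3
7, 3, 1, 1, 1
7, 1, 1, 1, 1, 1, 1
5, 5, 3
5, 5, 1, 1, 1
5, 3, 3, 1, 1
5, 3, 1, 1, 1, 1, 1
5, 1, 1, 1, 1, 1, 1, 1, 1
3, 3, 3, 3, 1
3, 3, 3, 1, 1, 1, 1
3, 3, 1, 1, 1, 1, 1, 1, 1
3, 1, 1, 1, 1, 1, 1, 1, 1, 1, 1
1, 1, 1, 1, 1, 1, 1, 1, 1, 1, 1, 1, 1
That's 18 in total.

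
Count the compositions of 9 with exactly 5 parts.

70

By stars and bars with positive parts, the count is C(8,4) = 70.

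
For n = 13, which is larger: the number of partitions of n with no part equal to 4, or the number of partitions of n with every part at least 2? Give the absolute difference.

Partitions of 13 with no part equal to 4: 71.
Partitions of 13 with every part at least 2: 24.
|71 − 24| = 47.

47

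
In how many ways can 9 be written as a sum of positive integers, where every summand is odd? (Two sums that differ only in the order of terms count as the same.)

8

Listing the qualifying partitions of 9:
9
7, 1, 1
5, 3, 1
5, 1, 1, 1, 1
3, 3, 3
3, 3, 1, 1, 1
3, 1, 1, 1, 1, 1, 1
1, 1, 1, 1, 1, 1, 1, 1, 1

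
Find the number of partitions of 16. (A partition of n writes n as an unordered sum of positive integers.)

231

Direct enumeration gives 231 partitions.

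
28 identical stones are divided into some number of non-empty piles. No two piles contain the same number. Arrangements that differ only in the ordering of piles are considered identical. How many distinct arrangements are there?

222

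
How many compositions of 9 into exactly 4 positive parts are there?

56

Equivalently, choose which 3 of the 8 gaps become plus signs: C(8,3) = 56.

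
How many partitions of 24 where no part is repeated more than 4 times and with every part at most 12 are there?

Counting exhaustively, 787 partitions satisfy the conditions.

787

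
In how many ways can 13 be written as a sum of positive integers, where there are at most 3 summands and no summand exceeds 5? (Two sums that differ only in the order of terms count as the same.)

2

Enumerating:
3 + 5 + 5
4 + 4 + 5
That's 2 in total.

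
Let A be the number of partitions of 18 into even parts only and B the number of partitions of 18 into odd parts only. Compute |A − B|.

Partitions of 18 into even parts only: 30.
Partitions of 18 into odd parts only: 46.
|30 − 46| = 16.

16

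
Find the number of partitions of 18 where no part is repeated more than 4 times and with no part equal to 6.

202

A full systematic count gives 202.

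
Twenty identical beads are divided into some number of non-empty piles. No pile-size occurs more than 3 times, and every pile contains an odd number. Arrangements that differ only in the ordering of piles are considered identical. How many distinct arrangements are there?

27

There are too many to list fully; the first 12 (by largest part) are:
1,19
3,17
1,1,1,17
5,15
1,1,3,15
7,13
1,1,5,13
1,3,3,13
9,11
1,1,7,11
1,3,5,11
3,3,3,11
…and 15 more, for 27 total.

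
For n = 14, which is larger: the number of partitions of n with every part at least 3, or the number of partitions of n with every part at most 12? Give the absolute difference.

120

Partitions of 14 with every part at least 3: 13.
Partitions of 14 with every part at most 12: 133.
|13 − 133| = 120.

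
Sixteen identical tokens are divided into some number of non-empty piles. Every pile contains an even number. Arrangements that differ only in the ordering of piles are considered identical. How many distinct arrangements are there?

22

They are:
16
14+2
12+4
12+2+2
10+6
10+4+2
10+2+2+2
8+8
8+6+2
8+4+4
8+4+2+2
8+2+2+2+2
6+6+4
6+6+2+2
6+4+4+2
6+4+2+2+2
6+2+2+2+2+2
4+4+4+4
4+4+4+2+2
4+4+2+2+2+2
4+2+2+2+2+2+2
2+2+2+2+2+2+2+2
That's 22 in total.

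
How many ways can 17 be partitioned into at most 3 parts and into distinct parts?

The partitions of 17 that satisfy the conditions:
17
1, 16
2, 15
3, 14
1, 2, 14
4, 13
1, 3, 13
5, 12
1, 4, 12
2, 3, 12
6, 11
1, 5, 11
2, 4, 11
7, 10
1, 6, 10
2, 5, 10
3, 4, 10
8, 9
1, 7, 9
2, 6, 9
3, 5, 9
2, 7, 8
3, 6, 8
4, 5, 8
4, 6, 7
That's 25 in total.

25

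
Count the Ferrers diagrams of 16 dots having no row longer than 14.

There are 229 such partitions.

229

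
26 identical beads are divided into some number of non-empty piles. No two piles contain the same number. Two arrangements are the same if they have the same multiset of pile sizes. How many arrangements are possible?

There are 165 such partitions.

165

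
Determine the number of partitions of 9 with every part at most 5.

23

Listing the qualifying partitions of 9:
5, 4
5, 3, 1
5, 2, 2
5, 2, 1, 1
5, 1, 1, 1, 1
4, 4, 1
4, 3, 2
4, 3, 1, 1
4, 2, 2, 1
4, 2, 1, 1, 1
4, 1, 1, 1, 1, 1
3, 3, 3
3, 3, 2, 1
3, 3, 1, 1, 1
3, 2, 2, 2
3, 2, 2, 1, 1
3, 2, 1, 1, 1, 1
3, 1, 1, 1, 1, 1, 1
2, 2, 2, 2, 1
2, 2, 2, 1, 1, 1
2, 2, 1, 1, 1, 1, 1
2, 1, 1, 1, 1, 1, 1, 1
1, 1, 1, 1, 1, 1, 1, 1, 1
Counting gives 23.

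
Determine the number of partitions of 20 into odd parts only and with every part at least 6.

2

Listing the qualifying partitions of 20:
7+13
9+11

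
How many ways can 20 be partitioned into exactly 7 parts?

82

Enumerating by decreasing first part gives 82 partitions in all.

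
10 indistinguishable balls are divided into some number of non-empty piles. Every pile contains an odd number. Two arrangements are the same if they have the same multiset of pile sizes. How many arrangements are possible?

Enumerating:
9, 1
7, 3
7, 1, 1, 1
5, 5
5, 3, 1, 1
5, 1, 1, 1, 1, 1
3, 3, 3, 1
3, 3, 1, 1, 1, 1
3, 1, 1, 1, 1, 1, 1, 1
1, 1, 1, 1, 1, 1, 1, 1, 1, 1
That's 10 in total.

10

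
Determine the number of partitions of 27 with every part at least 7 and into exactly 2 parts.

7

Listing the qualifying partitions of 27:
7,20
8,19
9,18
10,17
11,16
12,15
13,14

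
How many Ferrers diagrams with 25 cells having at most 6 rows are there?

612

There are 612 such partitions.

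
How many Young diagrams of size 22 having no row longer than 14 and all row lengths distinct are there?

A partial list (first 12 by largest part):
14, 8
14, 7, 1
14, 6, 2
14, 5, 3
14, 5, 2, 1
14, 4, 3, 1
13, 9
13, 8, 1
13, 7, 2
13, 6, 3
13, 6, 2, 1
13, 5, 4
…and 58 more, for 70 total.

70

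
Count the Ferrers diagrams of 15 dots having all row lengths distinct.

27

A partial list (first 12 by largest part):
15
14, 1
13, 2
12, 3
12, 2, 1
11, 4
11, 3, 1
10, 5
10, 4, 1
10, 3, 2
9, 6
9, 5, 1
…and 15 more, for 27 total.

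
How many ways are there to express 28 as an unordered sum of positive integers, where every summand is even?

135

There are 135 such partitions.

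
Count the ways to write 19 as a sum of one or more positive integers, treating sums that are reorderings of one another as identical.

490

Counting exhaustively, 490 partitions satisfy the conditions.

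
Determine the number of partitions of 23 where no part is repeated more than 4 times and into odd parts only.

A partial list (first 12 by largest part):
23
1,1,21
1,3,19
1,1,1,1,19
1,5,17
3,3,17
1,1,1,3,17
1,7,15
3,5,15
1,1,1,5,15
1,1,3,3,15
1,9,13
…and 42 more, for 54 total.

54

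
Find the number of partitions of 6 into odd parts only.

Enumerating:
5 + 1
3 + 3
3 + 1 + 1 + 1
1 + 1 + 1 + 1 + 1 + 1

4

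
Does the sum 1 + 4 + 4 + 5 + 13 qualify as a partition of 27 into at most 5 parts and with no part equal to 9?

Yes

The parts sum to 27, and the condition 'there are at most 5 summands' holds; the condition 'no summand equals 9' holds.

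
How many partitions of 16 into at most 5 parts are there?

Counting exhaustively, 101 partitions satisfy the conditions.

101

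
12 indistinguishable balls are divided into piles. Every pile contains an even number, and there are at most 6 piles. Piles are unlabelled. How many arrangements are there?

The partitions of 12 that satisfy the conditions:
12
2,10
4,8
2,2,8
6,6
2,4,6
2,2,2,6
4,4,4
2,2,4,4
2,2,2,2,4
2,2,2,2,2,2

11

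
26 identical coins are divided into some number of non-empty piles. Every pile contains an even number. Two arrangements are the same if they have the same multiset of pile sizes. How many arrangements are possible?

101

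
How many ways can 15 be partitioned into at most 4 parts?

A partial list (first 12 by largest part):
15
14+1
13+2
13+1+1
12+3
12+2+1
12+1+1+1
11+4
11+3+1
11+2+2
11+2+1+1
10+5
…and 42 more, for 54 total.

54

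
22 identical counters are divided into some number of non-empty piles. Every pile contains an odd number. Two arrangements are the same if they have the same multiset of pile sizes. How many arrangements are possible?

89

Counting exhaustively, 89 partitions satisfy the conditions.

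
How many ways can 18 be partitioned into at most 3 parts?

There are too many to list fully; the first 12 (by largest part) are:
18
17+1
16+2
16+1+1
15+3
15+2+1
14+4
14+3+1
14+2+2
13+5
13+4+1
13+3+2
…and 25 more, for 37 total.

37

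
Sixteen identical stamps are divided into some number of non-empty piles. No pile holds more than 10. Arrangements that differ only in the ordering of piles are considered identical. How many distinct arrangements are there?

Systematic enumeration (by largest part, then next-largest, …) yields 212.

212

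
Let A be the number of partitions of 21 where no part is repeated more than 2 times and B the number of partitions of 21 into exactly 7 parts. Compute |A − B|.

Partitions of 21 where no part is repeated more than 2 times: 243.
Partitions of 21 into exactly 7 parts: 105.
|243 − 105| = 138.

138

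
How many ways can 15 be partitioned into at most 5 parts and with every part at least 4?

8

Listing the qualifying partitions of 15:
15
11 + 4
10 + 5
9 + 6
8 + 7
7 + 4 + 4
6 + 5 + 4
5 + 5 + 5
That's 8 in total.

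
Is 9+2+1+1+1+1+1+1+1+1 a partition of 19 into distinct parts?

No

The parts sum to 19, and the condition 'all summands are distinct' is violated.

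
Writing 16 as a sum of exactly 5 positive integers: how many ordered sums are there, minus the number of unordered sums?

Ordered (compositions into 5 parts): C(15,4) = 1365.
Partitions of 16 into exactly 5 parts: 37.
Difference: 1365 − 37 = 1328.

1328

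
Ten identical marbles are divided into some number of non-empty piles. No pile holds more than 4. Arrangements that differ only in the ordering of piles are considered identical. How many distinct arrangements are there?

They are:
4,4,2
4,4,1,1
4,3,3
4,3,2,1
4,3,1,1,1
4,2,2,2
4,2,2,1,1
4,2,1,1,1,1
4,1,1,1,1,1,1
3,3,3,1
3,3,2,2
3,3,2,1,1
3,3,1,1,1,1
3,2,2,2,1
3,2,2,1,1,1
3,2,1,1,1,1,1
3,1,1,1,1,1,1,1
2,2,2,2,2
2,2,2,2,1,1
2,2,2,1,1,1,1
2,2,1,1,1,1,1,1
2,1,1,1,1,1,1,1,1
1,1,1,1,1,1,1,1,1,1
That's 23 in total.

23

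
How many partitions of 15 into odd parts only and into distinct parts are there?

They are:
15
11,3,1
9,5,1
7,5,3

4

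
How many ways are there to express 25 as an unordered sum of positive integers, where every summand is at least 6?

They are:
25
19,6
18,7
17,8
16,9
15,10
14,11
13,12
13,6,6
12,7,6
11,8,6
11,7,7
10,9,6
10,8,7
9,9,7
9,8,8
7,6,6,6

17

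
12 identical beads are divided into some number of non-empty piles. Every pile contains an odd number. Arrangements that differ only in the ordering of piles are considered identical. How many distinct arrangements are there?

Enumerating:
1 + 11
3 + 9
1 + 1 + 1 + 9
5 + 7
1 + 1 + 3 + 7
1 + 1 + 1 + 1 + 1 + 7
1 + 1 + 5 + 5
1 + 3 + 3 + 5
1 + 1 + 1 + 1 + 3 + 5
1 + 1 + 1 + 1 + 1 + 1 + 1 + 5
3 + 3 + 3 + 3
1 + 1 + 1 + 3 + 3 + 3
1 + 1 + 1 + 1 + 1 + 1 + 3 + 3
1 + 1 + 1 + 1 + 1 + 1 + 1 + 1 + 1 + 3
1 + 1 + 1 + 1 + 1 + 1 + 1 + 1 + 1 + 1 + 1 + 1

15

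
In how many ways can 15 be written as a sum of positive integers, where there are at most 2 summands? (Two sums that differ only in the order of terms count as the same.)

The partitions of 15 that satisfy the conditions:
15
1, 14
2, 13
3, 12
4, 11
5, 10
6, 9
7, 8

8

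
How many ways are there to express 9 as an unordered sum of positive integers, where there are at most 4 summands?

18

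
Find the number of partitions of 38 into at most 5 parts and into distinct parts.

Enumerating by decreasing first part gives 661 partitions in all.

661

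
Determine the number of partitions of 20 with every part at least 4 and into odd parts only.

4

Enumerating:
15+5
13+7
11+9
5+5+5+5
Counting gives 4.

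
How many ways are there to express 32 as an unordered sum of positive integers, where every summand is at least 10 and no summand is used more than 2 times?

The partitions of 32 that satisfy the conditions:
32
22 + 10
21 + 11
20 + 12
19 + 13
18 + 14
17 + 15
16 + 16
12 + 10 + 10
11 + 11 + 10

10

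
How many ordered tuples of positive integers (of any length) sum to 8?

128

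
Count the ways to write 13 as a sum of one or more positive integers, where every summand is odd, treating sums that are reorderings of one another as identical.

Listing the qualifying partitions of 13:
13
11 + 1 + 1
9 + 3 + 1
9 + 1 + 1 + 1 + 1
7 + 5 + 1
7 + 3 + 3
7 + 3 + 1 + 1 + 1
7 + 1 + 1 + 1 + 1 + 1 + 1
5 + 5 + 3
5 + 5 + 1 + 1 + 1
5 + 3 + 3 + 1 + 1
5 + 3 + 1 + 1 + 1 + 1 + 1
5 + 1 + 1 + 1 + 1 + 1 + 1 + 1 + 1
3 + 3 + 3 + 3 + 1
3 + 3 + 3 + 1 + 1 + 1 + 1
3 + 3 + 1 + 1 + 1 + 1 + 1 + 1 + 1
3 + 1 + 1 + 1 + 1 + 1 + 1 + 1 + 1 + 1 + 1
1 + 1 + 1 + 1 + 1 + 1 + 1 + 1 + 1 + 1 + 1 + 1 + 1
Counting gives 18.

18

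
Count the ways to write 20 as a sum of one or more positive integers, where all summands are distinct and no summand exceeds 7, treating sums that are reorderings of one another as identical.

Listing the qualifying partitions of 20:
2, 5, 6, 7
3, 4, 6, 7
1, 2, 4, 6, 7
1, 3, 4, 5, 7
2, 3, 4, 5, 6
That's 5 in total.

5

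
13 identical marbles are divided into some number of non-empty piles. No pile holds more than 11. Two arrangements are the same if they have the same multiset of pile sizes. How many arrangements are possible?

99

Systematic enumeration (by largest part, then next-largest, …) yields 99.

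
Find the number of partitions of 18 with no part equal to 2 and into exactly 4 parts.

There are too many to list fully; the first 12 (by largest part) are:
15+1+1+1
13+3+1+1
12+4+1+1
11+5+1+1
11+3+3+1
10+6+1+1
10+4+3+1
9+7+1+1
9+5+3+1
9+4+4+1
9+3+3+3
8+8+1+1
…and 14 more, for 26 total.

26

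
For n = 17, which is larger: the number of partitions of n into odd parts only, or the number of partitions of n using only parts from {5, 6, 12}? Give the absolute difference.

Partitions of 17 into odd parts only: 38.
Partitions of 17 using only parts from {5, 6, 12}: 2.
|38 − 2| = 36.

36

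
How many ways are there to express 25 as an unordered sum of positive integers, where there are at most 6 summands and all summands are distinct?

142

Direct enumeration gives 142 partitions.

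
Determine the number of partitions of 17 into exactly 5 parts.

47

There are too many to list fully; the first 12 (by largest part) are:
13+1+1+1+1
12+2+1+1+1
11+3+1+1+1
11+2+2+1+1
10+4+1+1+1
10+3+2+1+1
10+2+2+2+1
9+5+1+1+1
9+4+2+1+1
9+3+3+1+1
9+3+2+2+1
9+2+2+2+2
…and 35 more, for 47 total.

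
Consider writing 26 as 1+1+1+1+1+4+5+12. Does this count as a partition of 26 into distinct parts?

No

The parts sum to 26, and the condition 'all summands are distinct' is violated.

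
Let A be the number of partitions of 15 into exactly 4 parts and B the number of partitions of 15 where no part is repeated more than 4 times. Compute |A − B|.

Partitions of 15 into exactly 4 parts: 27.
Partitions of 15 where no part is repeated more than 4 times: 127.
|27 − 127| = 100.

100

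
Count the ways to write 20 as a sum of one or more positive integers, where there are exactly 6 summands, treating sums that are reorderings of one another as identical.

90

Direct enumeration gives 90 partitions.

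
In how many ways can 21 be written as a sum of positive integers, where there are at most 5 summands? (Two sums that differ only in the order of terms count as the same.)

221

Enumerating by decreasing first part gives 221 partitions in all.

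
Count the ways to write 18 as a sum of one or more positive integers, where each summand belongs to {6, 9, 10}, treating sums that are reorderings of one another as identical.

Enumerating:
9, 9
6, 6, 6
That's 2 in total.

2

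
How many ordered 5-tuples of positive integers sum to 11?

210

By stars and bars with positive parts, the count is C(10,4) = 210.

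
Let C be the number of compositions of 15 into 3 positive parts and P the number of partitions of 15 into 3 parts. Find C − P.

72

Ordered (compositions into 3 parts): C(14,2) = 91.
Unordered (partitions into 3 parts): 19.
Difference: 91 − 19 = 72.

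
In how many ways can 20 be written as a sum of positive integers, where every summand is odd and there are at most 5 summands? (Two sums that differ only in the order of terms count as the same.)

20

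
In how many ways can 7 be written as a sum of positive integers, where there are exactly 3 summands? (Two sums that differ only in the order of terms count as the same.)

4

Listing the qualifying partitions of 7:
5, 1, 1
4, 2, 1
3, 3, 1
3, 2, 2
Counting gives 4.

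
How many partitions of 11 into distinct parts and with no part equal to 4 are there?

9

They are:
11
10,1
9,2
8,3
8,2,1
7,3,1
6,5
6,3,2
5,3,2,1
That's 9 in total.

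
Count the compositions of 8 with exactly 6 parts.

By stars and bars with positive parts, the count is C(7,5) = 21.

21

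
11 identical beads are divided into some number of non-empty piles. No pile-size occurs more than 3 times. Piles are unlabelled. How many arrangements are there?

There are too many to list fully; the first 12 (by largest part) are:
11
10 + 1
9 + 2
9 + 1 + 1
8 + 3
8 + 2 + 1
8 + 1 + 1 + 1
7 + 4
7 + 3 + 1
7 + 2 + 2
7 + 2 + 1 + 1
6 + 5
…and 26 more, for 38 total.

38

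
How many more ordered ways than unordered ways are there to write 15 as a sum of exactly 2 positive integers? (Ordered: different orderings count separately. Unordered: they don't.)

Compositions: C(14,1) = 14.
Partitions of 15 into exactly 2 parts: 7.
Difference: 14 − 7 = 7.

7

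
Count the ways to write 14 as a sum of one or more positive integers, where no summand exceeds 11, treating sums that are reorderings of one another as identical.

131

Direct enumeration gives 131 partitions.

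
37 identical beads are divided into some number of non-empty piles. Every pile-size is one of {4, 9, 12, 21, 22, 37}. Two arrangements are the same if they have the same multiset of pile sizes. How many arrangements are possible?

6

The partitions of 37 that satisfy the conditions:
37
21,12,4
21,4,4,4,4
12,12,9,4
12,9,4,4,4,4
9,4,4,4,4,4,4,4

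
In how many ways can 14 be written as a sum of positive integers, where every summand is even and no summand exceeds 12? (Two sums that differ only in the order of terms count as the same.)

14

Enumerating:
12 + 2
10 + 4
10 + 2 + 2
8 + 6
8 + 4 + 2
8 + 2 + 2 + 2
6 + 6 + 2
6 + 4 + 4
6 + 4 + 2 + 2
6 + 2 + 2 + 2 + 2
4 + 4 + 4 + 2
4 + 4 + 2 + 2 + 2
4 + 2 + 2 + 2 + 2 + 2
2 + 2 + 2 + 2 + 2 + 2 + 2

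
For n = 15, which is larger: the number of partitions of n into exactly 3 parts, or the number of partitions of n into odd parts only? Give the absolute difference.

Partitions of 15 into exactly 3 parts: 19.
Partitions of 15 into odd parts only: 27.
|19 − 27| = 8.

8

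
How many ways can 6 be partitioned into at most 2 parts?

4

Listing the qualifying partitions of 6:
6
5, 1
4, 2
3, 3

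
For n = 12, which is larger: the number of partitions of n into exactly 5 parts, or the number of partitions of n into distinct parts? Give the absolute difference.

2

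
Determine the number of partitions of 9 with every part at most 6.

26

There are too many to list fully; the first 12 (by largest part) are:
6, 3
6, 2, 1
6, 1, 1, 1
5, 4
5, 3, 1
5, 2, 2
5, 2, 1, 1
5, 1, 1, 1, 1
4, 4, 1
4, 3, 2
4, 3, 1, 1
4, 2, 2, 1
…and 14 more, for 26 total.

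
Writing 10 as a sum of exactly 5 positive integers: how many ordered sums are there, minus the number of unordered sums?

Ordered (compositions into 5 parts): C(9,4) = 126.
Unordered (partitions into 5 parts): 7.
Difference: 126 − 7 = 119.

119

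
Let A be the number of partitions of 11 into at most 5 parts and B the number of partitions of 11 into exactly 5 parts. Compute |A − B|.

27

Partitions of 11 into at most 5 parts: 37.
Partitions of 11 into exactly 5 parts: 10.
|37 − 10| = 27.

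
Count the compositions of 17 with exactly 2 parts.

Place 1 bars in the 16 internal gaps of a row of 17 dots: C(16,1) = 16.

16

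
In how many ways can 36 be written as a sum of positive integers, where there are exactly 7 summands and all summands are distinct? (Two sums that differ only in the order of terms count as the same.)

21

The partitions of 36 that satisfy the conditions:
15, 6, 5, 4, 3, 2, 1
14, 7, 5, 4, 3, 2, 1
13, 8, 5, 4, 3, 2, 1
13, 7, 6, 4, 3, 2, 1
12, 9, 5, 4, 3, 2, 1
12, 8, 6, 4, 3, 2, 1
12, 7, 6, 5, 3, 2, 1
11, 10, 5, 4, 3, 2, 1
11, 9, 6, 4, 3, 2, 1
11, 8, 7, 4, 3, 2, 1
11, 8, 6, 5, 3, 2, 1
11, 7, 6, 5, 4, 2, 1
10, 9, 7, 4, 3, 2, 1
10, 9, 6, 5, 3, 2, 1
10, 8, 7, 5, 3, 2, 1
10, 8, 6, 5, 4, 2, 1
10, 7, 6, 5, 4, 3, 1
9, 8, 7, 6, 3, 2, 1
9, 8, 7, 5, 4, 2, 1
9, 8, 6, 5, 4, 3, 1
9, 7, 6, 5, 4, 3, 2
That's 21 in total.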